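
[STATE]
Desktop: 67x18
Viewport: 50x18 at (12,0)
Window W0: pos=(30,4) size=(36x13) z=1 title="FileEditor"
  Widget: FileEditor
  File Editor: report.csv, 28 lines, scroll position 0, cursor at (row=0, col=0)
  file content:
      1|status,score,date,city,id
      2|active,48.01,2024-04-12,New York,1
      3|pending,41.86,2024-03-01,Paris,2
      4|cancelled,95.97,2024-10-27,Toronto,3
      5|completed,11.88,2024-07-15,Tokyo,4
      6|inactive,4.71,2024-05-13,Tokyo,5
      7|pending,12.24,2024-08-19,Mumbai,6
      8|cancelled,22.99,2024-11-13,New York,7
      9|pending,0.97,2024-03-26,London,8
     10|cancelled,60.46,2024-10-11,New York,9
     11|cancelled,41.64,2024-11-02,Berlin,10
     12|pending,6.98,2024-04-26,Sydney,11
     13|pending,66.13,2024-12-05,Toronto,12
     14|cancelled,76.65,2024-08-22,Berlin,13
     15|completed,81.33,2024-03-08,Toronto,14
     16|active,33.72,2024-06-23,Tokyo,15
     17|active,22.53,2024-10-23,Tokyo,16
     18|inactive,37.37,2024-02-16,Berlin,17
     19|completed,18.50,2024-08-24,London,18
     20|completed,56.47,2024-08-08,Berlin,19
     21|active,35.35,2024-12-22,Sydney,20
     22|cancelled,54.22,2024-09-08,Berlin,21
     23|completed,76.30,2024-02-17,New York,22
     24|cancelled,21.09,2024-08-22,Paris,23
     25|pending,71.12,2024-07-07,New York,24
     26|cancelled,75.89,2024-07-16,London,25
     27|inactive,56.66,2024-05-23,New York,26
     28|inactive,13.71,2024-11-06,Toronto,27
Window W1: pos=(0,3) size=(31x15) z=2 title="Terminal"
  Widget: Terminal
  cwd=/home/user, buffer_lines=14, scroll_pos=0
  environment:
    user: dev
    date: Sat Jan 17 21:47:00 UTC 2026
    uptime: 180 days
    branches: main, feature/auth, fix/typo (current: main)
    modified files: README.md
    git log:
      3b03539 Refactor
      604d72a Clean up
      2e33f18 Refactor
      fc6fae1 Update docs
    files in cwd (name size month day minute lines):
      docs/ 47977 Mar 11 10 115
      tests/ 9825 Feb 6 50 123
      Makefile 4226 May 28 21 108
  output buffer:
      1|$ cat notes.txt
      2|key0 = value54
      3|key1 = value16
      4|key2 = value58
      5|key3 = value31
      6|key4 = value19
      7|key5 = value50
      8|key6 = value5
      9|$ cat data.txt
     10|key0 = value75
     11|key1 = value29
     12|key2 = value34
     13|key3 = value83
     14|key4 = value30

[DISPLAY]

                                                  
                                                  
                                                  
━━━━━━━━━━━━━━━━━━┓                               
                  ┃━━━━━━━━━━━━━━━━━━━━━━━━━━━━━━━
──────────────────┨ FileEditor                    
.txt              ┃───────────────────────────────
e54               ┃█tatus,score,date,city,id      
e16               ┃active,48.01,2024-04-12,New Yor
e58               ┃pending,41.86,2024-03-01,Paris,
e31               ┃cancelled,95.97,2024-10-27,Toro
e19               ┃completed,11.88,2024-07-15,Toky
e50               ┃inactive,4.71,2024-05-13,Tokyo,
e5                ┃pending,12.24,2024-08-19,Mumbai
txt               ┃cancelled,22.99,2024-11-13,New 
e75               ┃pending,0.97,2024-03-26,London,
e29               ┃━━━━━━━━━━━━━━━━━━━━━━━━━━━━━━━
━━━━━━━━━━━━━━━━━━┛                               


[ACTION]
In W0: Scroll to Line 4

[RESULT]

                                                  
                                                  
                                                  
━━━━━━━━━━━━━━━━━━┓                               
                  ┃━━━━━━━━━━━━━━━━━━━━━━━━━━━━━━━
──────────────────┨ FileEditor                    
.txt              ┃───────────────────────────────
e54               ┃cancelled,95.97,2024-10-27,Toro
e16               ┃completed,11.88,2024-07-15,Toky
e58               ┃inactive,4.71,2024-05-13,Tokyo,
e31               ┃pending,12.24,2024-08-19,Mumbai
e19               ┃cancelled,22.99,2024-11-13,New 
e50               ┃pending,0.97,2024-03-26,London,
e5                ┃cancelled,60.46,2024-10-11,New 
txt               ┃cancelled,41.64,2024-11-02,Berl
e75               ┃pending,6.98,2024-04-26,Sydney,
e29               ┃━━━━━━━━━━━━━━━━━━━━━━━━━━━━━━━
━━━━━━━━━━━━━━━━━━┛                               


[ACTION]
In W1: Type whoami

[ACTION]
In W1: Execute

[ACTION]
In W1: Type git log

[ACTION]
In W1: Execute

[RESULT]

                                                  
                                                  
                                                  
━━━━━━━━━━━━━━━━━━┓                               
                  ┃━━━━━━━━━━━━━━━━━━━━━━━━━━━━━━━
──────────────────┨ FileEditor                    
e34               ┃───────────────────────────────
e83               ┃cancelled,95.97,2024-10-27,Toro
e30               ┃completed,11.88,2024-07-15,Toky
                  ┃inactive,4.71,2024-05-13,Tokyo,
                  ┃pending,12.24,2024-08-19,Mumbai
                  ┃cancelled,22.99,2024-11-13,New 
actor             ┃pending,0.97,2024-03-26,London,
an up             ┃cancelled,60.46,2024-10-11,New 
actor             ┃cancelled,41.64,2024-11-02,Berl
ate docs          ┃pending,6.98,2024-04-26,Sydney,
                  ┃━━━━━━━━━━━━━━━━━━━━━━━━━━━━━━━
━━━━━━━━━━━━━━━━━━┛                               


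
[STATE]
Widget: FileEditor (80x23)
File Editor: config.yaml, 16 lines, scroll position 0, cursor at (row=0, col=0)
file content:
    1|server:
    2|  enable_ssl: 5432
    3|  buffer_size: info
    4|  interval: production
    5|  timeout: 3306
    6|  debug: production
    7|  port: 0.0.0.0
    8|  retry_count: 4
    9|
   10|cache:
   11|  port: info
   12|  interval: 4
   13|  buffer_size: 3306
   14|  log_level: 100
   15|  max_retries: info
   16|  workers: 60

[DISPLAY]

█erver:                                                                        ▲
  enable_ssl: 5432                                                             █
  buffer_size: info                                                            ░
  interval: production                                                         ░
  timeout: 3306                                                                ░
  debug: production                                                            ░
  port: 0.0.0.0                                                                ░
  retry_count: 4                                                               ░
                                                                               ░
cache:                                                                         ░
  port: info                                                                   ░
  interval: 4                                                                  ░
  buffer_size: 3306                                                            ░
  log_level: 100                                                               ░
  max_retries: info                                                            ░
  workers: 60                                                                  ░
                                                                               ░
                                                                               ░
                                                                               ░
                                                                               ░
                                                                               ░
                                                                               ░
                                                                               ▼


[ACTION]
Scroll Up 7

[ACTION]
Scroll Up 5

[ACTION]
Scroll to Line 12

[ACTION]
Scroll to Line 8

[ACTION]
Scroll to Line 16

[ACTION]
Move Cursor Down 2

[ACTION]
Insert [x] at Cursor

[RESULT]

server:                                                                        ▲
  enable_ssl: 5432                                                             █
x█ buffer_size: info                                                           ░
  interval: production                                                         ░
  timeout: 3306                                                                ░
  debug: production                                                            ░
  port: 0.0.0.0                                                                ░
  retry_count: 4                                                               ░
                                                                               ░
cache:                                                                         ░
  port: info                                                                   ░
  interval: 4                                                                  ░
  buffer_size: 3306                                                            ░
  log_level: 100                                                               ░
  max_retries: info                                                            ░
  workers: 60                                                                  ░
                                                                               ░
                                                                               ░
                                                                               ░
                                                                               ░
                                                                               ░
                                                                               ░
                                                                               ▼


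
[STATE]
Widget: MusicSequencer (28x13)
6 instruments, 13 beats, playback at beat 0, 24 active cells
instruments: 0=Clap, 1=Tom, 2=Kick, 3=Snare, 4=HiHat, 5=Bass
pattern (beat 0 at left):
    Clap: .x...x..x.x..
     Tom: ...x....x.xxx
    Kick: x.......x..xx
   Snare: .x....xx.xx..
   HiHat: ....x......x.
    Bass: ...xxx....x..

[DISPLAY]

      ▼123456789012         
  Clap·█···█··█·█··         
   Tom···█····█·███         
  Kick█·······█··██         
 Snare·█····██·██··         
 HiHat····█······█·         
  Bass···███····█··         
                            
                            
                            
                            
                            
                            


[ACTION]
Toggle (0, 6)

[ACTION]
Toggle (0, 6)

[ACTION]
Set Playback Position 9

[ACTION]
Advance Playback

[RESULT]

      0123456789▼12         
  Clap·█···█··█·█··         
   Tom···█····█·███         
  Kick█·······█··██         
 Snare·█····██·██··         
 HiHat····█······█·         
  Bass···███····█··         
                            
                            
                            
                            
                            
                            


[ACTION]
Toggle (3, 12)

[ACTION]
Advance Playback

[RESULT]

      01234567890▼2         
  Clap·█···█··█·█··         
   Tom···█····█·███         
  Kick█·······█··██         
 Snare·█····██·██·█         
 HiHat····█······█·         
  Bass···███····█··         
                            
                            
                            
                            
                            
                            


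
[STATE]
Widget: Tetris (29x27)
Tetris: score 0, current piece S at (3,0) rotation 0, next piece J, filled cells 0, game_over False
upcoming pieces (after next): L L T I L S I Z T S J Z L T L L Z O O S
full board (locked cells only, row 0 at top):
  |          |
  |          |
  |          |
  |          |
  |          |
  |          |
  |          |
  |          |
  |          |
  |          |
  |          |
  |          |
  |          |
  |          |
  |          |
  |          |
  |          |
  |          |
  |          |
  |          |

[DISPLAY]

    ░░    │Next:             
   ░░     │█                 
          │███               
          │                  
          │                  
          │                  
          │Score:            
          │0                 
          │                  
          │                  
          │                  
          │                  
          │                  
          │                  
          │                  
          │                  
          │                  
          │                  
          │                  
          │                  
          │                  
          │                  
          │                  
          │                  
          │                  
          │                  
          │                  


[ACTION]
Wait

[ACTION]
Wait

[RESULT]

          │Next:             
          │█                 
    ░░    │███               
   ░░     │                  
          │                  
          │                  
          │Score:            
          │0                 
          │                  
          │                  
          │                  
          │                  
          │                  
          │                  
          │                  
          │                  
          │                  
          │                  
          │                  
          │                  
          │                  
          │                  
          │                  
          │                  
          │                  
          │                  
          │                  


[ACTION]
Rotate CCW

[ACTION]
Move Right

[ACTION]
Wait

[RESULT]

          │Next:             
          │█                 
          │███               
    ░     │                  
    ░░    │                  
     ░    │                  
          │Score:            
          │0                 
          │                  
          │                  
          │                  
          │                  
          │                  
          │                  
          │                  
          │                  
          │                  
          │                  
          │                  
          │                  
          │                  
          │                  
          │                  
          │                  
          │                  
          │                  
          │                  


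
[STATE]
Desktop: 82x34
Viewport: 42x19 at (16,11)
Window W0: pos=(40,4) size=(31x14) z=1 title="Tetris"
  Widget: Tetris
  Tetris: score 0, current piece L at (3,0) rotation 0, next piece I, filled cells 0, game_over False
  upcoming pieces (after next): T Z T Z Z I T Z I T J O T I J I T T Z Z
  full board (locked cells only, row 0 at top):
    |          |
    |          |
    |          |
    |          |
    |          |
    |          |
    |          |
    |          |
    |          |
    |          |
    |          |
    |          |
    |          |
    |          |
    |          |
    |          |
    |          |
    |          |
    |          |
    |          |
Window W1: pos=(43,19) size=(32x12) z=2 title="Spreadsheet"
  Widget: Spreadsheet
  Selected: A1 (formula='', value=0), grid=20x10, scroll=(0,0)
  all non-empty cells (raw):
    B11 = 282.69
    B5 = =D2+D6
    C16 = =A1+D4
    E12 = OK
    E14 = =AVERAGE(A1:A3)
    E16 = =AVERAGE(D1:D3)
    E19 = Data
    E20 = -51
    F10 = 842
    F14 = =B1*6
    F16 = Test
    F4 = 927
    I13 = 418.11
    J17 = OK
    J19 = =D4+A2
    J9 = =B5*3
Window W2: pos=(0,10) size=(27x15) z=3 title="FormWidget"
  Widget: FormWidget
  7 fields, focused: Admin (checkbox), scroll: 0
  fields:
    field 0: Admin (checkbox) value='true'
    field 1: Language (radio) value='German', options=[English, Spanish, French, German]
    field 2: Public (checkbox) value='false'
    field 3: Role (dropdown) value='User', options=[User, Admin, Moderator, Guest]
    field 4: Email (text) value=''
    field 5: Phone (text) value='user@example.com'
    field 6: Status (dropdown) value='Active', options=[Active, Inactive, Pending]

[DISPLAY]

          ┃             ┃          │      
──────────┨             ┃          │      
x]        ┃             ┃          │Score:
 ) English┃             ┃          │0     
 ]        ┃             ┃          │      
User    ▼]┃             ┃          │      
         ]┃             ┗━━━━━━━━━━━━━━━━━
user@exam]┃                               
Active  ▼]┃                ┏━━━━━━━━━━━━━━
          ┃                ┃ Spreadsheet  
          ┃                ┠──────────────
          ┃                ┃A1:           
          ┃                ┃       A      
━━━━━━━━━━┛                ┃--------------
                           ┃  1      [0]  
                           ┃  2        0  
                           ┃  3        0  
                           ┃  4        0  
                           ┃  5        0  


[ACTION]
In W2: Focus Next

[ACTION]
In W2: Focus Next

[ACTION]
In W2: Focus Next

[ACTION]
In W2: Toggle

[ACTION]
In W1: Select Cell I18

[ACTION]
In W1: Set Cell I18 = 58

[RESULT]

          ┃             ┃          │      
──────────┨             ┃          │      
x]        ┃             ┃          │Score:
 ) English┃             ┃          │0     
 ]        ┃             ┃          │      
User    ▼]┃             ┃          │      
         ]┃             ┗━━━━━━━━━━━━━━━━━
user@exam]┃                               
Active  ▼]┃                ┏━━━━━━━━━━━━━━
          ┃                ┃ Spreadsheet  
          ┃                ┠──────────────
          ┃                ┃I18: 58       
          ┃                ┃       A      
━━━━━━━━━━┛                ┃--------------
                           ┃  1        0  
                           ┃  2        0  
                           ┃  3        0  
                           ┃  4        0  
                           ┃  5        0  


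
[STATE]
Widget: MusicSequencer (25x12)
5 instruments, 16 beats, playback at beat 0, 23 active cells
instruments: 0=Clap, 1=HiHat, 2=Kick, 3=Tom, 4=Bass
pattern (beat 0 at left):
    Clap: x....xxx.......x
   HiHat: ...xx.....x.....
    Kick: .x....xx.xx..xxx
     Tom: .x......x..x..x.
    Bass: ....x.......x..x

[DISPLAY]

      ▼123456789012345   
  Clap█····███·······█   
 HiHat···██·····█·····   
  Kick·█····██·██··███   
   Tom·█······█··█··█·   
  Bass····█·······█··█   
                         
                         
                         
                         
                         
                         


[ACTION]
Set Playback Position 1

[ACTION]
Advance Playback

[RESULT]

      01▼3456789012345   
  Clap█····███·······█   
 HiHat···██·····█·····   
  Kick·█····██·██··███   
   Tom·█······█··█··█·   
  Bass····█·······█··█   
                         
                         
                         
                         
                         
                         


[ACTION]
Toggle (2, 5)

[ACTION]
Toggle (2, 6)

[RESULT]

      01▼3456789012345   
  Clap█····███·······█   
 HiHat···██·····█·····   
  Kick·█···█·█·██··███   
   Tom·█······█··█··█·   
  Bass····█·······█··█   
                         
                         
                         
                         
                         
                         


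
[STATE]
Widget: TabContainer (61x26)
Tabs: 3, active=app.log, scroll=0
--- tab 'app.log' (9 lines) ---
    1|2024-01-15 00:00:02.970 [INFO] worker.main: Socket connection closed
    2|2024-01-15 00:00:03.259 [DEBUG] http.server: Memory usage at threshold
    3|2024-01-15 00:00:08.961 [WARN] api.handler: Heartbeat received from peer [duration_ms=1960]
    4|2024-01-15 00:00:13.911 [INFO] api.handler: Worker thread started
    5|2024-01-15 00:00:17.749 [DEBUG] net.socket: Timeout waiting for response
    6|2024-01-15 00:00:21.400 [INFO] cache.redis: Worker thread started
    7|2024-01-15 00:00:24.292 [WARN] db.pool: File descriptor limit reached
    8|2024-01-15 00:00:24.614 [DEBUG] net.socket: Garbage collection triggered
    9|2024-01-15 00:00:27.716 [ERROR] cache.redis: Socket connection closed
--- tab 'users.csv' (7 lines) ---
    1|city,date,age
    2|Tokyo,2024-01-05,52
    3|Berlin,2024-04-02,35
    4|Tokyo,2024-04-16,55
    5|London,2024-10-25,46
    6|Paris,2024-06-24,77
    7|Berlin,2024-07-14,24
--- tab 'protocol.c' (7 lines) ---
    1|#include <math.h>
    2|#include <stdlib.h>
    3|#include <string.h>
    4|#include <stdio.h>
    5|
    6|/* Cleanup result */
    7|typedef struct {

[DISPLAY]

[app.log]│ users.csv │ protocol.c                            
─────────────────────────────────────────────────────────────
2024-01-15 00:00:02.970 [INFO] worker.main: Socket connection
2024-01-15 00:00:03.259 [DEBUG] http.server: Memory usage at 
2024-01-15 00:00:08.961 [WARN] api.handler: Heartbeat receive
2024-01-15 00:00:13.911 [INFO] api.handler: Worker thread sta
2024-01-15 00:00:17.749 [DEBUG] net.socket: Timeout waiting f
2024-01-15 00:00:21.400 [INFO] cache.redis: Worker thread sta
2024-01-15 00:00:24.292 [WARN] db.pool: File descriptor limit
2024-01-15 00:00:24.614 [DEBUG] net.socket: Garbage collectio
2024-01-15 00:00:27.716 [ERROR] cache.redis: Socket connectio
                                                             
                                                             
                                                             
                                                             
                                                             
                                                             
                                                             
                                                             
                                                             
                                                             
                                                             
                                                             
                                                             
                                                             
                                                             


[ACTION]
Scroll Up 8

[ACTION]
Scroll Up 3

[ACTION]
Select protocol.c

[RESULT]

 app.log │ users.csv │[protocol.c]                           
─────────────────────────────────────────────────────────────
#include <math.h>                                            
#include <stdlib.h>                                          
#include <string.h>                                          
#include <stdio.h>                                           
                                                             
/* Cleanup result */                                         
typedef struct {                                             
                                                             
                                                             
                                                             
                                                             
                                                             
                                                             
                                                             
                                                             
                                                             
                                                             
                                                             
                                                             
                                                             
                                                             
                                                             
                                                             
                                                             


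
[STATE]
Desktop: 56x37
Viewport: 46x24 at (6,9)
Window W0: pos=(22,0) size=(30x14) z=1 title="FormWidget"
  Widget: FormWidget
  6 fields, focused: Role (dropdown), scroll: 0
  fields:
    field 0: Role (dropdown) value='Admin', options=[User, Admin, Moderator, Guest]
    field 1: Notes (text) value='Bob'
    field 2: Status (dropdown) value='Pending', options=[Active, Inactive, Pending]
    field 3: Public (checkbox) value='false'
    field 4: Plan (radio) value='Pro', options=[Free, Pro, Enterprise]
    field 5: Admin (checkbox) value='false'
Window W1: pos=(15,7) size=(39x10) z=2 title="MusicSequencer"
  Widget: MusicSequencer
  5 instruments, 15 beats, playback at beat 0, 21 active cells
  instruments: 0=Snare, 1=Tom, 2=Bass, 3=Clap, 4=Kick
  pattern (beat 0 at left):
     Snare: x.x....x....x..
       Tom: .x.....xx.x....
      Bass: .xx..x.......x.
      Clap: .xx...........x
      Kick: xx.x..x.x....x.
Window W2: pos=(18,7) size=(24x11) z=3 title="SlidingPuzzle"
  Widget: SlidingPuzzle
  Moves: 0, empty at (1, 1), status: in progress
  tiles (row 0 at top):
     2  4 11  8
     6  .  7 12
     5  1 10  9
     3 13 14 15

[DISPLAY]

         ┠──┠──────────────────────┨──────────
         ┃  ┃┌────┬────┬────┬────┐ ┃          
         ┃ S┃│  2 │  4 │ 11 │  8 │ ┃          
         ┃  ┃├────┼────┼────┼────┤ ┃          
         ┃  ┃│  6 │    │  7 │ 12 │ ┃          
         ┃  ┃├────┼────┼────┼────┤ ┃          
         ┃  ┃│  5 │  1 │ 10 │  9 │ ┃          
         ┗━━┃├────┼────┼────┼────┤ ┃━━━━━━━━━━
            ┗━━━━━━━━━━━━━━━━━━━━━━┛          
                                              
                                              
                                              
                                              
                                              
                                              
                                              
                                              
                                              
                                              
                                              
                                              
                                              
                                              
                                              


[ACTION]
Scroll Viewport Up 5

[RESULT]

                ┃  Notes:      [Bob         ]┃
                ┃  Status:     [Pending    ▼]┃
                ┃  Public:     [ ]           ┃
         ┏━━┏━━━━━━━━━━━━━━━━━━━━━━┓━━━━━━━━━━
         ┃ M┃ SlidingPuzzle        ┃          
         ┠──┠──────────────────────┨──────────
         ┃  ┃┌────┬────┬────┬────┐ ┃          
         ┃ S┃│  2 │  4 │ 11 │  8 │ ┃          
         ┃  ┃├────┼────┼────┼────┤ ┃          
         ┃  ┃│  6 │    │  7 │ 12 │ ┃          
         ┃  ┃├────┼────┼────┼────┤ ┃          
         ┃  ┃│  5 │  1 │ 10 │  9 │ ┃          
         ┗━━┃├────┼────┼────┼────┤ ┃━━━━━━━━━━
            ┗━━━━━━━━━━━━━━━━━━━━━━┛          
                                              
                                              
                                              
                                              
                                              
                                              
                                              
                                              
                                              
                                              


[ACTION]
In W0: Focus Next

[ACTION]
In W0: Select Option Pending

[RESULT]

                ┃> Notes:      [Bob         ]┃
                ┃  Status:     [Pending    ▼]┃
                ┃  Public:     [ ]           ┃
         ┏━━┏━━━━━━━━━━━━━━━━━━━━━━┓━━━━━━━━━━
         ┃ M┃ SlidingPuzzle        ┃          
         ┠──┠──────────────────────┨──────────
         ┃  ┃┌────┬────┬────┬────┐ ┃          
         ┃ S┃│  2 │  4 │ 11 │  8 │ ┃          
         ┃  ┃├────┼────┼────┼────┤ ┃          
         ┃  ┃│  6 │    │  7 │ 12 │ ┃          
         ┃  ┃├────┼────┼────┼────┤ ┃          
         ┃  ┃│  5 │  1 │ 10 │  9 │ ┃          
         ┗━━┃├────┼────┼────┼────┤ ┃━━━━━━━━━━
            ┗━━━━━━━━━━━━━━━━━━━━━━┛          
                                              
                                              
                                              
                                              
                                              
                                              
                                              
                                              
                                              
                                              


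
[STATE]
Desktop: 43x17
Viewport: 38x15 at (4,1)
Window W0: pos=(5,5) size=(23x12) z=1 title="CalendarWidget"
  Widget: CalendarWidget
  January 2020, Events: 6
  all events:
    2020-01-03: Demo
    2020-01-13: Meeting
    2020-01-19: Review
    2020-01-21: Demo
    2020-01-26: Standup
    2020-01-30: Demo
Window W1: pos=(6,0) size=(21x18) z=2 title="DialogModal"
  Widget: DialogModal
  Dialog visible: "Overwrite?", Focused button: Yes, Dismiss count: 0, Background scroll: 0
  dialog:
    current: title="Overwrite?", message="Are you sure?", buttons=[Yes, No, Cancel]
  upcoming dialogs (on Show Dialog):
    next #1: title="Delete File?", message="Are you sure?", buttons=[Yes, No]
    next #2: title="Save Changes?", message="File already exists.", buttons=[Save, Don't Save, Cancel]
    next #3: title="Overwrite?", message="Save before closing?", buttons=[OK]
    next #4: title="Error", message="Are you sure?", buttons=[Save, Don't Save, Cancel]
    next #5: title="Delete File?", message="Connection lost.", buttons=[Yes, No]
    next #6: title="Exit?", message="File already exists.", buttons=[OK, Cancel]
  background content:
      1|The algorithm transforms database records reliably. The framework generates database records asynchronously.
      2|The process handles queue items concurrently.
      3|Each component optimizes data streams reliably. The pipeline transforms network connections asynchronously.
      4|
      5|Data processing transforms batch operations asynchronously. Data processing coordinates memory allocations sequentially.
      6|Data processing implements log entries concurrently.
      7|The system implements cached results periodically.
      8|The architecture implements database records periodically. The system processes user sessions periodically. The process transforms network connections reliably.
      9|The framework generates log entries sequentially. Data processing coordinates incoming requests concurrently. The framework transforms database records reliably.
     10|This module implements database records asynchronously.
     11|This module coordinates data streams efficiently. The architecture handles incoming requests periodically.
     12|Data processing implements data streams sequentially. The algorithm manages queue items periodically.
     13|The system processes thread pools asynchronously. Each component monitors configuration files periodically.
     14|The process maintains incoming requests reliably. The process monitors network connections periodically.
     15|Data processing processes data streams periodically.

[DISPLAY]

  ┃ DialogModal       ┃               
  ┠───────────────────┨               
  ┃The algorithm trans┃               
  ┃The process handles┃               
 ┏┃Each component opti┃┓              
 ┃┃                   ┃┃              
 ┠┃Da┌─────────────┐ra┃┨              
 ┃┃Da│  Overwrite? │mp┃┃              
 ┃┃Th│Are you sure?│en┃┃              
 ┃┃Th│[Yes]  No   C│im┃┃              
 ┃┃Th└─────────────┘er┃┃              
 ┃┃This module impleme┃┃              
 ┃┃This module coordin┃┃              
 ┃┃Data processing imp┃┃              
 ┃┃The system processe┃┃              


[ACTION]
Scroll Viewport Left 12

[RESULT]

      ┃ DialogModal       ┃           
      ┠───────────────────┨           
      ┃The algorithm trans┃           
      ┃The process handles┃           
     ┏┃Each component opti┃┓          
     ┃┃                   ┃┃          
     ┠┃Da┌─────────────┐ra┃┨          
     ┃┃Da│  Overwrite? │mp┃┃          
     ┃┃Th│Are you sure?│en┃┃          
     ┃┃Th│[Yes]  No   C│im┃┃          
     ┃┃Th└─────────────┘er┃┃          
     ┃┃This module impleme┃┃          
     ┃┃This module coordin┃┃          
     ┃┃Data processing imp┃┃          
     ┃┃The system processe┃┃          


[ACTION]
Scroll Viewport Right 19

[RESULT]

 ┃ DialogModal       ┃                
 ┠───────────────────┨                
 ┃The algorithm trans┃                
 ┃The process handles┃                
┏┃Each component opti┃┓               
┃┃                   ┃┃               
┠┃Da┌─────────────┐ra┃┨               
┃┃Da│  Overwrite? │mp┃┃               
┃┃Th│Are you sure?│en┃┃               
┃┃Th│[Yes]  No   C│im┃┃               
┃┃Th└─────────────┘er┃┃               
┃┃This module impleme┃┃               
┃┃This module coordin┃┃               
┃┃Data processing imp┃┃               
┃┃The system processe┃┃               


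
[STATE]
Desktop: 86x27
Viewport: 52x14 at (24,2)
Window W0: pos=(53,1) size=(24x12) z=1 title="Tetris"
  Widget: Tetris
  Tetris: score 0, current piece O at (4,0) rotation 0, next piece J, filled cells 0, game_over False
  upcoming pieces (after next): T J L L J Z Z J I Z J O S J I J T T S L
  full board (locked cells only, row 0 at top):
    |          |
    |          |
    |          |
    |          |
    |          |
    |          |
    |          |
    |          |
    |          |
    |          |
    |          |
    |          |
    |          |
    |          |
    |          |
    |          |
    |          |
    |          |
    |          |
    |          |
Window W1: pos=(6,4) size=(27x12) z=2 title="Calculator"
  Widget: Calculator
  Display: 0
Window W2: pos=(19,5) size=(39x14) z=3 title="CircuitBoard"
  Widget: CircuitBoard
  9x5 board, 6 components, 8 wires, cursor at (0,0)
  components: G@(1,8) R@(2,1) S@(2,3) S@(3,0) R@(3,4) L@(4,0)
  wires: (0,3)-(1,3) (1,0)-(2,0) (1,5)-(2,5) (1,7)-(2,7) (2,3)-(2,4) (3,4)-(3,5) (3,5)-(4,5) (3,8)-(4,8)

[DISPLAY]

                             ┃ Tetris               
                             ┠──────────────────────
━━━━━━━━┓                    ┃          │Next:      
━━━━━━━━━━━━━━━━━━━━━━━━━━━━━━━━━┓      │█          
cuitBoard                        ┃      │███        
─────────────────────────────────┨      │           
 1 2 3 4 5 6 7 8                 ┃      │           
.]          ·                    ┃      │           
            │                    ┃      │Score:     
·           ·       ·       ·   G┃      │0          
│                   │       │    ┃━━━━━━━━━━━━━━━━━━
·   R       S ─ ·   ·       ·    ┃                  
                                 ┃                  
S               R ─ ·           ·┃                  


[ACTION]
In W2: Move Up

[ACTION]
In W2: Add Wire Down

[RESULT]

                             ┃ Tetris               
                             ┠──────────────────────
━━━━━━━━┓                    ┃          │Next:      
━━━━━━━━━━━━━━━━━━━━━━━━━━━━━━━━━┓      │█          
cuitBoard                        ┃      │███        
─────────────────────────────────┨      │           
 1 2 3 4 5 6 7 8                 ┃      │           
.]          ·                    ┃      │           
│           │                    ┃      │Score:     
·           ·       ·       ·   G┃      │0          
│                   │       │    ┃━━━━━━━━━━━━━━━━━━
·   R       S ─ ·   ·       ·    ┃                  
                                 ┃                  
S               R ─ ·           ·┃                  


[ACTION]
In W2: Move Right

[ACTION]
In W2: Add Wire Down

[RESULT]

                             ┃ Tetris               
                             ┠──────────────────────
━━━━━━━━┓                    ┃          │Next:      
━━━━━━━━━━━━━━━━━━━━━━━━━━━━━━━━━┓      │█          
cuitBoard                        ┃      │███        
─────────────────────────────────┨      │           
 1 2 3 4 5 6 7 8                 ┃      │           
·  [.]      ·                    ┃      │           
│   │       │                    ┃      │Score:     
·   ·       ·       ·       ·   G┃      │0          
│                   │       │    ┃━━━━━━━━━━━━━━━━━━
·   R       S ─ ·   ·       ·    ┃                  
                                 ┃                  
S               R ─ ·           ·┃                  


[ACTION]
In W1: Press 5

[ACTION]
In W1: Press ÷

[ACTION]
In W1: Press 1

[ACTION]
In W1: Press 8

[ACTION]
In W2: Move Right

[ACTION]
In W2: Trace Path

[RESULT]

                             ┃ Tetris               
                             ┠──────────────────────
━━━━━━━━┓                    ┃          │Next:      
━━━━━━━━━━━━━━━━━━━━━━━━━━━━━━━━━┓      │█          
cuitBoard                        ┃      │███        
─────────────────────────────────┨      │           
 1 2 3 4 5 6 7 8                 ┃      │           
·   ·  [.]  ·                    ┃      │           
│   │       │                    ┃      │Score:     
·   ·       ·       ·       ·   G┃      │0          
│                   │       │    ┃━━━━━━━━━━━━━━━━━━
·   R       S ─ ·   ·       ·    ┃                  
                                 ┃                  
S               R ─ ·           ·┃                  
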